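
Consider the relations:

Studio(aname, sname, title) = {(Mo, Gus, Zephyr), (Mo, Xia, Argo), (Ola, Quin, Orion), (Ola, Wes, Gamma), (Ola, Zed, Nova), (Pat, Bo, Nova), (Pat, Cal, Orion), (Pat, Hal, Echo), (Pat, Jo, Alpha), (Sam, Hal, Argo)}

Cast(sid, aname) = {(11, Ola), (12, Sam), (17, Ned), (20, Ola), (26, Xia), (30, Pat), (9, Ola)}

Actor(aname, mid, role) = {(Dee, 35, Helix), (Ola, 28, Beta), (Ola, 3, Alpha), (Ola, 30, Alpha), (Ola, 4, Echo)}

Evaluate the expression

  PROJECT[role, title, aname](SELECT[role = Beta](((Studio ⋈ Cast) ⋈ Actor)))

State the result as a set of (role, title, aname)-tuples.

{(Beta, Gamma, Ola), (Beta, Nova, Ola), (Beta, Orion, Ola)}

Natural join on aname: {(Ola, Quin, Orion, 11), (Ola, Quin, Orion, 20), (Ola, Quin, Orion, 9), (Ola, Wes, Gamma, 11), (Ola, Wes, Gamma, 20), (Ola, Wes, Gamma, 9), (Ola, Zed, Nova, 11), (Ola, Zed, Nova, 20), (Ola, Zed, Nova, 9), (Pat, Bo, Nova, 30), (Pat, Cal, Orion, 30), (Pat, Hal, Echo, 30), (Pat, Jo, Alpha, 30), (Sam, Hal, Argo, 12)}
Natural join on aname: {(Ola, Quin, Orion, 11, 28, Beta), (Ola, Quin, Orion, 11, 3, Alpha), (Ola, Quin, Orion, 11, 30, Alpha), (Ola, Quin, Orion, 11, 4, Echo), (Ola, Quin, Orion, 20, 28, Beta), (Ola, Quin, Orion, 20, 3, Alpha), (Ola, Quin, Orion, 20, 30, Alpha), (Ola, Quin, Orion, 20, 4, Echo), (Ola, Quin, Orion, 9, 28, Beta), (Ola, Quin, Orion, 9, 3, Alpha), (Ola, Quin, Orion, 9, 30, Alpha), (Ola, Quin, Orion, 9, 4, Echo), (Ola, Wes, Gamma, 11, 28, Beta), (Ola, Wes, Gamma, 11, 3, Alpha), (Ola, Wes, Gamma, 11, 30, Alpha), (Ola, Wes, Gamma, 11, 4, Echo), (Ola, Wes, Gamma, 20, 28, Beta), (Ola, Wes, Gamma, 20, 3, Alpha), (Ola, Wes, Gamma, 20, 30, Alpha), (Ola, Wes, Gamma, 20, 4, Echo), (Ola, Wes, Gamma, 9, 28, Beta), (Ola, Wes, Gamma, 9, 3, Alpha), (Ola, Wes, Gamma, 9, 30, Alpha), (Ola, Wes, Gamma, 9, 4, Echo), (Ola, Zed, Nova, 11, 28, Beta), (Ola, Zed, Nova, 11, 3, Alpha), (Ola, Zed, Nova, 11, 30, Alpha), (Ola, Zed, Nova, 11, 4, Echo), (Ola, Zed, Nova, 20, 28, Beta), (Ola, Zed, Nova, 20, 3, Alpha), (Ola, Zed, Nova, 20, 30, Alpha), (Ola, Zed, Nova, 20, 4, Echo), (Ola, Zed, Nova, 9, 28, Beta), (Ola, Zed, Nova, 9, 3, Alpha), (Ola, Zed, Nova, 9, 30, Alpha), (Ola, Zed, Nova, 9, 4, Echo)}
σ[role = Beta]: keep tuples satisfying role = Beta → {(Ola, Quin, Orion, 11, 28, Beta), (Ola, Quin, Orion, 20, 28, Beta), (Ola, Quin, Orion, 9, 28, Beta), (Ola, Wes, Gamma, 11, 28, Beta), (Ola, Wes, Gamma, 20, 28, Beta), (Ola, Wes, Gamma, 9, 28, Beta), (Ola, Zed, Nova, 11, 28, Beta), (Ola, Zed, Nova, 20, 28, Beta), (Ola, Zed, Nova, 9, 28, Beta)}
Keep only column(s) role, title, aname (6 duplicate(s) eliminated): {(Beta, Gamma, Ola), (Beta, Nova, Ola), (Beta, Orion, Ola)}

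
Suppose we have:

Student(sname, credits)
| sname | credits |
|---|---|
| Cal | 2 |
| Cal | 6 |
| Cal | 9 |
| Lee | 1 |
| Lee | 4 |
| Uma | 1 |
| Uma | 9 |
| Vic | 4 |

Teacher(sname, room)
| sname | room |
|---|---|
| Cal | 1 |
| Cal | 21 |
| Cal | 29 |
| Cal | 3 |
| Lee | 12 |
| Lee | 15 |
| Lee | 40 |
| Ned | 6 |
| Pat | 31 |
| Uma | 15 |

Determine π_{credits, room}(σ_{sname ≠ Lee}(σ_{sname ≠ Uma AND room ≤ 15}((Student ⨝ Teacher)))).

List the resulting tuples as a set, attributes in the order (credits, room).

Joining Student and Teacher on sname yields {(Cal, 2, 1), (Cal, 2, 21), (Cal, 2, 29), (Cal, 2, 3), (Cal, 6, 1), (Cal, 6, 21), (Cal, 6, 29), (Cal, 6, 3), (Cal, 9, 1), (Cal, 9, 21), (Cal, 9, 29), (Cal, 9, 3), (Lee, 1, 12), (Lee, 1, 15), (Lee, 1, 40), (Lee, 4, 12), (Lee, 4, 15), (Lee, 4, 40), (Uma, 1, 15), (Uma, 9, 15)}.
Apply σ_{sname ≠ Uma AND room ≤ 15}; surviving tuples: {(Cal, 2, 1), (Cal, 2, 3), (Cal, 6, 1), (Cal, 6, 3), (Cal, 9, 1), (Cal, 9, 3), (Lee, 1, 12), (Lee, 1, 15), (Lee, 4, 12), (Lee, 4, 15)}
Apply σ_{sname ≠ Lee}; surviving tuples: {(Cal, 2, 1), (Cal, 2, 3), (Cal, 6, 1), (Cal, 6, 3), (Cal, 9, 1), (Cal, 9, 3)}
π_{credits, room} gives {(2, 1), (2, 3), (6, 1), (6, 3), (9, 1), (9, 3)}.

{(2, 1), (2, 3), (6, 1), (6, 3), (9, 1), (9, 3)}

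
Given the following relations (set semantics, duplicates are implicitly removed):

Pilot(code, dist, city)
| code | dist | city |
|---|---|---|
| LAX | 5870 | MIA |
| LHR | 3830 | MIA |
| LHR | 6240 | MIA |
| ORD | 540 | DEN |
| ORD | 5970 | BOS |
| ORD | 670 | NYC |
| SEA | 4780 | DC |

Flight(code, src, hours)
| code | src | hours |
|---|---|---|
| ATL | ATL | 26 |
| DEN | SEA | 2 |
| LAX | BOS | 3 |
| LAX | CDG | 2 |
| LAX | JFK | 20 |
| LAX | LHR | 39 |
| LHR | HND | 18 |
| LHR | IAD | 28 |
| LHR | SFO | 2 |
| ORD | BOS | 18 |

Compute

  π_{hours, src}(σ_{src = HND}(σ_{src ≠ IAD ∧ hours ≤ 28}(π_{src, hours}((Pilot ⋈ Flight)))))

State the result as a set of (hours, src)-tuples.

{(18, HND)}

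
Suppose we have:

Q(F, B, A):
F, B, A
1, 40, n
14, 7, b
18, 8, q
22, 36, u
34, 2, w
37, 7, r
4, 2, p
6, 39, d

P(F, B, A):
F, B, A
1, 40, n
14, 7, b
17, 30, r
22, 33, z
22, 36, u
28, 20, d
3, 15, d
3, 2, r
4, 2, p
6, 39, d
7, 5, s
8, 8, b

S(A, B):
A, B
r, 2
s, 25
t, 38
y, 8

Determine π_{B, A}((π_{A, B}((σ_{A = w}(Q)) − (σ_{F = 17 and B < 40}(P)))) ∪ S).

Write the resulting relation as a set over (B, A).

{(2, r), (2, w), (25, s), (38, t), (8, y)}

Filtering on A = w leaves {(34, 2, w)}.
Filtering on F = 17 and B < 40 leaves {(17, 30, r)}.
Difference: {(34, 2, w)} with {(17, 30, r)} → {(34, 2, w)}
π_{A, B} gives {(w, 2)}.
Union: {(w, 2)} with {(r, 2), (s, 25), (t, 38), (y, 8)} → {(r, 2), (s, 25), (t, 38), (w, 2), (y, 8)}
π_{B, A} gives {(2, r), (2, w), (25, s), (38, t), (8, y)}.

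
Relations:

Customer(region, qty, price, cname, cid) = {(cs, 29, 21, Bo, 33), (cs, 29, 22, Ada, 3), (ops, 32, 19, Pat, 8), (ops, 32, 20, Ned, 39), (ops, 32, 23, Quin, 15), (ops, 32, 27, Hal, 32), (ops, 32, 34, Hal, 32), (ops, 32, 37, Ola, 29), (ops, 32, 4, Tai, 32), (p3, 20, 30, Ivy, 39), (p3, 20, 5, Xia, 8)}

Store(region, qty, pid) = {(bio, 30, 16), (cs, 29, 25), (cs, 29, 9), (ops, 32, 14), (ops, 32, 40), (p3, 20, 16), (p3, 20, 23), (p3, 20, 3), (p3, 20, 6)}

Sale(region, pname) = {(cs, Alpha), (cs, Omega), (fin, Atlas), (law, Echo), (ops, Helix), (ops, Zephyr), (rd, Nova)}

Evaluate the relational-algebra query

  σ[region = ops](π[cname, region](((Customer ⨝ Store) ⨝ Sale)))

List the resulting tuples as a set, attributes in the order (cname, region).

Joining Customer and Store on region, qty yields {(cs, 29, 21, Bo, 33, 25), (cs, 29, 21, Bo, 33, 9), (cs, 29, 22, Ada, 3, 25), (cs, 29, 22, Ada, 3, 9), (ops, 32, 19, Pat, 8, 14), (ops, 32, 19, Pat, 8, 40), (ops, 32, 20, Ned, 39, 14), (ops, 32, 20, Ned, 39, 40), (ops, 32, 23, Quin, 15, 14), (ops, 32, 23, Quin, 15, 40), (ops, 32, 27, Hal, 32, 14), (ops, 32, 27, Hal, 32, 40), (ops, 32, 34, Hal, 32, 14), (ops, 32, 34, Hal, 32, 40), (ops, 32, 37, Ola, 29, 14), (ops, 32, 37, Ola, 29, 40), (ops, 32, 4, Tai, 32, 14), (ops, 32, 4, Tai, 32, 40), (p3, 20, 30, Ivy, 39, 16), (p3, 20, 30, Ivy, 39, 23), (p3, 20, 30, Ivy, 39, 3), (p3, 20, 30, Ivy, 39, 6), (p3, 20, 5, Xia, 8, 16), (p3, 20, 5, Xia, 8, 23), (p3, 20, 5, Xia, 8, 3), (p3, 20, 5, Xia, 8, 6)}.
Joining (Customer ⨝ Store) and Sale on region yields {(cs, 29, 21, Bo, 33, 25, Alpha), (cs, 29, 21, Bo, 33, 25, Omega), (cs, 29, 21, Bo, 33, 9, Alpha), (cs, 29, 21, Bo, 33, 9, Omega), (cs, 29, 22, Ada, 3, 25, Alpha), (cs, 29, 22, Ada, 3, 25, Omega), (cs, 29, 22, Ada, 3, 9, Alpha), (cs, 29, 22, Ada, 3, 9, Omega), (ops, 32, 19, Pat, 8, 14, Helix), (ops, 32, 19, Pat, 8, 14, Zephyr), (ops, 32, 19, Pat, 8, 40, Helix), (ops, 32, 19, Pat, 8, 40, Zephyr), (ops, 32, 20, Ned, 39, 14, Helix), (ops, 32, 20, Ned, 39, 14, Zephyr), (ops, 32, 20, Ned, 39, 40, Helix), (ops, 32, 20, Ned, 39, 40, Zephyr), (ops, 32, 23, Quin, 15, 14, Helix), (ops, 32, 23, Quin, 15, 14, Zephyr), (ops, 32, 23, Quin, 15, 40, Helix), (ops, 32, 23, Quin, 15, 40, Zephyr), (ops, 32, 27, Hal, 32, 14, Helix), (ops, 32, 27, Hal, 32, 14, Zephyr), (ops, 32, 27, Hal, 32, 40, Helix), (ops, 32, 27, Hal, 32, 40, Zephyr), (ops, 32, 34, Hal, 32, 14, Helix), (ops, 32, 34, Hal, 32, 14, Zephyr), (ops, 32, 34, Hal, 32, 40, Helix), (ops, 32, 34, Hal, 32, 40, Zephyr), (ops, 32, 37, Ola, 29, 14, Helix), (ops, 32, 37, Ola, 29, 14, Zephyr), (ops, 32, 37, Ola, 29, 40, Helix), (ops, 32, 37, Ola, 29, 40, Zephyr), (ops, 32, 4, Tai, 32, 14, Helix), (ops, 32, 4, Tai, 32, 14, Zephyr), (ops, 32, 4, Tai, 32, 40, Helix), (ops, 32, 4, Tai, 32, 40, Zephyr)}.
π_{cname, region} gives {(Ada, cs), (Bo, cs), (Hal, ops), (Ned, ops), (Ola, ops), (Pat, ops), (Quin, ops), (Tai, ops)} (28 duplicate(s) eliminated).
Filtering on region = ops leaves {(Hal, ops), (Ned, ops), (Ola, ops), (Pat, ops), (Quin, ops), (Tai, ops)}.

{(Hal, ops), (Ned, ops), (Ola, ops), (Pat, ops), (Quin, ops), (Tai, ops)}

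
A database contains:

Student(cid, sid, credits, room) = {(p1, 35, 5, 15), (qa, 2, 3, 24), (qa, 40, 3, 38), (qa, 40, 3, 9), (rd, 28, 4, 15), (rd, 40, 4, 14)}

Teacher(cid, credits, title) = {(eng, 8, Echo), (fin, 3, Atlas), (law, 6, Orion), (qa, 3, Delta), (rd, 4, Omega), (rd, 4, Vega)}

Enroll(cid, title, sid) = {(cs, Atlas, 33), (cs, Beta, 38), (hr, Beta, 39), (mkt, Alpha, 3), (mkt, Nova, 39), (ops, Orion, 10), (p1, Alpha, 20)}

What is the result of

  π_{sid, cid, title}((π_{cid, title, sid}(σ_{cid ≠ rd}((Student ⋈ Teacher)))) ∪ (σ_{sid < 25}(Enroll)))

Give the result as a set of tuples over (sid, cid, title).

{(10, ops, Orion), (2, qa, Delta), (20, p1, Alpha), (3, mkt, Alpha), (40, qa, Delta)}

Joining Student and Teacher on cid, credits yields {(qa, 2, 3, 24, Delta), (qa, 40, 3, 38, Delta), (qa, 40, 3, 9, Delta), (rd, 28, 4, 15, Omega), (rd, 28, 4, 15, Vega), (rd, 40, 4, 14, Omega), (rd, 40, 4, 14, Vega)}.
Selection cid ≠ rd: {(qa, 2, 3, 24, Delta), (qa, 40, 3, 38, Delta), (qa, 40, 3, 9, Delta)}
π_{cid, title, sid} gives {(qa, Delta, 2), (qa, Delta, 40)} (1 duplicate(s) eliminated).
Selection sid < 25: {(mkt, Alpha, 3), (ops, Orion, 10), (p1, Alpha, 20)}
Taking the union: {(mkt, Alpha, 3), (ops, Orion, 10), (p1, Alpha, 20), (qa, Delta, 2), (qa, Delta, 40)}
π_{sid, cid, title} gives {(10, ops, Orion), (2, qa, Delta), (20, p1, Alpha), (3, mkt, Alpha), (40, qa, Delta)}.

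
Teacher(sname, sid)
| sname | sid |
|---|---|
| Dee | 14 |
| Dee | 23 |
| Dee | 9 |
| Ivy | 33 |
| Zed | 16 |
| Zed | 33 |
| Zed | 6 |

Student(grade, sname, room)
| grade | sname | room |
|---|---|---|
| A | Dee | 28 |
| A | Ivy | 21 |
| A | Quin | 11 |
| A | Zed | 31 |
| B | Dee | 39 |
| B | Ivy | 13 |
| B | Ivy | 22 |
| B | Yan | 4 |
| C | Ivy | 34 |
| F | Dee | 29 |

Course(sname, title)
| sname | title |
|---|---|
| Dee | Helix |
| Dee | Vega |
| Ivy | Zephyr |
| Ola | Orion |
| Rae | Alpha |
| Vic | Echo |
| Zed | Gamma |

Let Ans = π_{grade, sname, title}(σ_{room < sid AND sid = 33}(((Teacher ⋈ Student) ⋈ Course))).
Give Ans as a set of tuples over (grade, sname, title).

{(A, Ivy, Zephyr), (A, Zed, Gamma), (B, Ivy, Zephyr)}

Teacher ⋈ Student (natural join on sname): {(Dee, 14, A, 28), (Dee, 14, B, 39), (Dee, 14, F, 29), (Dee, 23, A, 28), (Dee, 23, B, 39), (Dee, 23, F, 29), (Dee, 9, A, 28), (Dee, 9, B, 39), (Dee, 9, F, 29), (Ivy, 33, A, 21), (Ivy, 33, B, 13), (Ivy, 33, B, 22), (Ivy, 33, C, 34), (Zed, 16, A, 31), (Zed, 33, A, 31), (Zed, 6, A, 31)}
(Teacher ⋈ Student) ⋈ Course (natural join on sname): {(Dee, 14, A, 28, Helix), (Dee, 14, A, 28, Vega), (Dee, 14, B, 39, Helix), (Dee, 14, B, 39, Vega), (Dee, 14, F, 29, Helix), (Dee, 14, F, 29, Vega), (Dee, 23, A, 28, Helix), (Dee, 23, A, 28, Vega), (Dee, 23, B, 39, Helix), (Dee, 23, B, 39, Vega), (Dee, 23, F, 29, Helix), (Dee, 23, F, 29, Vega), (Dee, 9, A, 28, Helix), (Dee, 9, A, 28, Vega), (Dee, 9, B, 39, Helix), (Dee, 9, B, 39, Vega), (Dee, 9, F, 29, Helix), (Dee, 9, F, 29, Vega), (Ivy, 33, A, 21, Zephyr), (Ivy, 33, B, 13, Zephyr), (Ivy, 33, B, 22, Zephyr), (Ivy, 33, C, 34, Zephyr), (Zed, 16, A, 31, Gamma), (Zed, 33, A, 31, Gamma), (Zed, 6, A, 31, Gamma)}
Apply σ_{room < sid AND sid = 33}; surviving tuples: {(Ivy, 33, A, 21, Zephyr), (Ivy, 33, B, 13, Zephyr), (Ivy, 33, B, 22, Zephyr), (Zed, 33, A, 31, Gamma)}
Projecting to grade, sname, title (1 duplicate(s) eliminated): {(A, Ivy, Zephyr), (A, Zed, Gamma), (B, Ivy, Zephyr)}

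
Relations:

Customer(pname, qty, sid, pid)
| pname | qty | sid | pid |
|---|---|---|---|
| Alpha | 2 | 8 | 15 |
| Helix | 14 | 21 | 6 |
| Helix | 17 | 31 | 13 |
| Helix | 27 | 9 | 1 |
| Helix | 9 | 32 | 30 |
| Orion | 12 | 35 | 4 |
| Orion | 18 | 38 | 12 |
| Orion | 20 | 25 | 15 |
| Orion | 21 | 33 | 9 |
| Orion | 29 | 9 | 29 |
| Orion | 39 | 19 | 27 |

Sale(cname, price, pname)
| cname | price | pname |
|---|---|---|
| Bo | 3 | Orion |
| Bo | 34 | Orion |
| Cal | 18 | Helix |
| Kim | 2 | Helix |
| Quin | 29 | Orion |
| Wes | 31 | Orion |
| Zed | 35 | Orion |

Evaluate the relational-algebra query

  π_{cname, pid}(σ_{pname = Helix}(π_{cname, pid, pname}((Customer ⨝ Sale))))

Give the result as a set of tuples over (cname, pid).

{(Cal, 1), (Cal, 13), (Cal, 30), (Cal, 6), (Kim, 1), (Kim, 13), (Kim, 30), (Kim, 6)}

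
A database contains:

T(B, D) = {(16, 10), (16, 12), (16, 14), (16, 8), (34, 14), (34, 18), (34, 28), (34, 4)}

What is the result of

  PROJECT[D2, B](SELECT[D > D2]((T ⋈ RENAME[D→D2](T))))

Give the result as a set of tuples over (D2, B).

{(10, 16), (12, 16), (14, 34), (18, 34), (4, 34), (8, 16)}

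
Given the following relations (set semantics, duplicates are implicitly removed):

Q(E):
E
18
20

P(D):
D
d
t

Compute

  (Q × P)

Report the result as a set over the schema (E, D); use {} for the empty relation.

{(18, d), (18, t), (20, d), (20, t)}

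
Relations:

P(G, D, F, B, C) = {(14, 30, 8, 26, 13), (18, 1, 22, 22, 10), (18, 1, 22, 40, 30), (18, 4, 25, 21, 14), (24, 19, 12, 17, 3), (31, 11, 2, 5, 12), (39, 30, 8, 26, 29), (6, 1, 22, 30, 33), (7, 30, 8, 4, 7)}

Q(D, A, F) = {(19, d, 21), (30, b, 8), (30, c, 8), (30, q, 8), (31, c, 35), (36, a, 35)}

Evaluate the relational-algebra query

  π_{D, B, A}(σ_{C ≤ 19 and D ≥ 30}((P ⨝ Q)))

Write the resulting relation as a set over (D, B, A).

P ⋈ Q (natural join on D, F): {(14, 30, 8, 26, 13, b), (14, 30, 8, 26, 13, c), (14, 30, 8, 26, 13, q), (39, 30, 8, 26, 29, b), (39, 30, 8, 26, 29, c), (39, 30, 8, 26, 29, q), (7, 30, 8, 4, 7, b), (7, 30, 8, 4, 7, c), (7, 30, 8, 4, 7, q)}
Apply σ_{C ≤ 19 and D ≥ 30}; surviving tuples: {(14, 30, 8, 26, 13, b), (14, 30, 8, 26, 13, c), (14, 30, 8, 26, 13, q), (7, 30, 8, 4, 7, b), (7, 30, 8, 4, 7, c), (7, 30, 8, 4, 7, q)}
π_{D, B, A} gives {(30, 26, b), (30, 26, c), (30, 26, q), (30, 4, b), (30, 4, c), (30, 4, q)}.

{(30, 26, b), (30, 26, c), (30, 26, q), (30, 4, b), (30, 4, c), (30, 4, q)}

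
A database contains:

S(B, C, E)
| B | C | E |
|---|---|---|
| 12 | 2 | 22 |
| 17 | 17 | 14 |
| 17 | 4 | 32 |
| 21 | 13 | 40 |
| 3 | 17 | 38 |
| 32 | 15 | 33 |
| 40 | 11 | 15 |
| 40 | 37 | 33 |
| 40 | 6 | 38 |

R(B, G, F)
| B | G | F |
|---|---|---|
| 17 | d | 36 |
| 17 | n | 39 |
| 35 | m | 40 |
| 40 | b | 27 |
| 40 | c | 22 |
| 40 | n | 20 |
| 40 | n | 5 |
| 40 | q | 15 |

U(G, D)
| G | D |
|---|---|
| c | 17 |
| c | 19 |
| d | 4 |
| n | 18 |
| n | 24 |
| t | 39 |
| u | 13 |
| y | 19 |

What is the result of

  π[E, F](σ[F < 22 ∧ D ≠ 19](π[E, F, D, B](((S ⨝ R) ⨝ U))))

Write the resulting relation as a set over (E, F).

S ⋈ R (natural join on B): {(17, 17, 14, d, 36), (17, 17, 14, n, 39), (17, 4, 32, d, 36), (17, 4, 32, n, 39), (40, 11, 15, b, 27), (40, 11, 15, c, 22), (40, 11, 15, n, 20), (40, 11, 15, n, 5), (40, 11, 15, q, 15), (40, 37, 33, b, 27), (40, 37, 33, c, 22), (40, 37, 33, n, 20), (40, 37, 33, n, 5), (40, 37, 33, q, 15), (40, 6, 38, b, 27), (40, 6, 38, c, 22), (40, 6, 38, n, 20), (40, 6, 38, n, 5), (40, 6, 38, q, 15)}
(S ⨝ R) ⋈ U (natural join on G): {(17, 17, 14, d, 36, 4), (17, 17, 14, n, 39, 18), (17, 17, 14, n, 39, 24), (17, 4, 32, d, 36, 4), (17, 4, 32, n, 39, 18), (17, 4, 32, n, 39, 24), (40, 11, 15, c, 22, 17), (40, 11, 15, c, 22, 19), (40, 11, 15, n, 20, 18), (40, 11, 15, n, 20, 24), (40, 11, 15, n, 5, 18), (40, 11, 15, n, 5, 24), (40, 37, 33, c, 22, 17), (40, 37, 33, c, 22, 19), (40, 37, 33, n, 20, 18), (40, 37, 33, n, 20, 24), (40, 37, 33, n, 5, 18), (40, 37, 33, n, 5, 24), (40, 6, 38, c, 22, 17), (40, 6, 38, c, 22, 19), (40, 6, 38, n, 20, 18), (40, 6, 38, n, 20, 24), (40, 6, 38, n, 5, 18), (40, 6, 38, n, 5, 24)}
π_{E, F, D, B} gives {(14, 36, 4, 17), (14, 39, 18, 17), (14, 39, 24, 17), (15, 20, 18, 40), (15, 20, 24, 40), (15, 22, 17, 40), (15, 22, 19, 40), (15, 5, 18, 40), (15, 5, 24, 40), (32, 36, 4, 17), (32, 39, 18, 17), (32, 39, 24, 17), (33, 20, 18, 40), (33, 20, 24, 40), (33, 22, 17, 40), (33, 22, 19, 40), (33, 5, 18, 40), (33, 5, 24, 40), (38, 20, 18, 40), (38, 20, 24, 40), (38, 22, 17, 40), (38, 22, 19, 40), (38, 5, 18, 40), (38, 5, 24, 40)}.
Filtering on F < 22 ∧ D ≠ 19 leaves {(15, 20, 18, 40), (15, 20, 24, 40), (15, 5, 18, 40), (15, 5, 24, 40), (33, 20, 18, 40), (33, 20, 24, 40), (33, 5, 18, 40), (33, 5, 24, 40), (38, 20, 18, 40), (38, 20, 24, 40), (38, 5, 18, 40), (38, 5, 24, 40)}.
π_{E, F} gives {(15, 20), (15, 5), (33, 20), (33, 5), (38, 20), (38, 5)} (6 duplicate(s) eliminated).

{(15, 20), (15, 5), (33, 20), (33, 5), (38, 20), (38, 5)}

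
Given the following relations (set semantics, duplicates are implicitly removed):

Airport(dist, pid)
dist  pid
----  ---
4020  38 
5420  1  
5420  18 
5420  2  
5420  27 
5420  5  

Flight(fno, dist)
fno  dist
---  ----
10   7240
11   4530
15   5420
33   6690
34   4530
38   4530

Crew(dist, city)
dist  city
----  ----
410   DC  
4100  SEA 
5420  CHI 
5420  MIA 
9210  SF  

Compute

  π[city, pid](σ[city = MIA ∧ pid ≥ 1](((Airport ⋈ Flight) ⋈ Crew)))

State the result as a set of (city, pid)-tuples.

{(MIA, 1), (MIA, 18), (MIA, 2), (MIA, 27), (MIA, 5)}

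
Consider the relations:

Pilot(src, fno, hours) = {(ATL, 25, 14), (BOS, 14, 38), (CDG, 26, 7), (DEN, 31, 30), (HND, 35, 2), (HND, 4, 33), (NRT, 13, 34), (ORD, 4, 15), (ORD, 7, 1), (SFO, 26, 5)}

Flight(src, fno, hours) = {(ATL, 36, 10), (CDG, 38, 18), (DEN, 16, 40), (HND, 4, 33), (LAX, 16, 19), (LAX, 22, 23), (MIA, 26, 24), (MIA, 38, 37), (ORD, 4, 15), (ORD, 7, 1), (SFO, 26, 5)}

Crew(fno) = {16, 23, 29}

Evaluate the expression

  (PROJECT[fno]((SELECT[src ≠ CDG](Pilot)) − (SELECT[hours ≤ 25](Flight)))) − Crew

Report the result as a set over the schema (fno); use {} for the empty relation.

{13, 14, 25, 31, 35, 4}

Selection src ≠ CDG: {(ATL, 25, 14), (BOS, 14, 38), (DEN, 31, 30), (HND, 35, 2), (HND, 4, 33), (NRT, 13, 34), (ORD, 4, 15), (ORD, 7, 1), (SFO, 26, 5)}
Selection hours ≤ 25: {(ATL, 36, 10), (CDG, 38, 18), (LAX, 16, 19), (LAX, 22, 23), (MIA, 26, 24), (ORD, 4, 15), (ORD, 7, 1), (SFO, 26, 5)}
Set difference of the two operands is {(ATL, 25, 14), (BOS, 14, 38), (DEN, 31, 30), (HND, 35, 2), (HND, 4, 33), (NRT, 13, 34)}.
Projecting to fno: {13, 14, 25, 31, 35, 4}
Set difference of the two operands is {13, 14, 25, 31, 35, 4}.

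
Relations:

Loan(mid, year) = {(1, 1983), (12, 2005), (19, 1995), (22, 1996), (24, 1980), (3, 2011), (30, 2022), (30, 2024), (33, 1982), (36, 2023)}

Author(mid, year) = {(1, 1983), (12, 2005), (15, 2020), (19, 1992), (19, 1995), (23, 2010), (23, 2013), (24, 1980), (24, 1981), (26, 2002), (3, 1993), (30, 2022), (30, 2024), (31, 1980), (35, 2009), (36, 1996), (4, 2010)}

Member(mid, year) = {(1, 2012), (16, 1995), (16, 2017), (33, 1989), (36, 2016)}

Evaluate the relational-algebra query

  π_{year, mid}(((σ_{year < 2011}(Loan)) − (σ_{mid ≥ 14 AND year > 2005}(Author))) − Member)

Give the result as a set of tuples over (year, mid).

Selection year < 2011: {(1, 1983), (12, 2005), (19, 1995), (22, 1996), (24, 1980), (33, 1982)}
Selection mid ≥ 14 AND year > 2005: {(15, 2020), (23, 2010), (23, 2013), (30, 2022), (30, 2024), (35, 2009)}
Taking the difference: {(1, 1983), (12, 2005), (19, 1995), (22, 1996), (24, 1980), (33, 1982)}
Taking the difference: {(1, 1983), (12, 2005), (19, 1995), (22, 1996), (24, 1980), (33, 1982)}
Keep only column(s) year, mid: {(1980, 24), (1982, 33), (1983, 1), (1995, 19), (1996, 22), (2005, 12)}

{(1980, 24), (1982, 33), (1983, 1), (1995, 19), (1996, 22), (2005, 12)}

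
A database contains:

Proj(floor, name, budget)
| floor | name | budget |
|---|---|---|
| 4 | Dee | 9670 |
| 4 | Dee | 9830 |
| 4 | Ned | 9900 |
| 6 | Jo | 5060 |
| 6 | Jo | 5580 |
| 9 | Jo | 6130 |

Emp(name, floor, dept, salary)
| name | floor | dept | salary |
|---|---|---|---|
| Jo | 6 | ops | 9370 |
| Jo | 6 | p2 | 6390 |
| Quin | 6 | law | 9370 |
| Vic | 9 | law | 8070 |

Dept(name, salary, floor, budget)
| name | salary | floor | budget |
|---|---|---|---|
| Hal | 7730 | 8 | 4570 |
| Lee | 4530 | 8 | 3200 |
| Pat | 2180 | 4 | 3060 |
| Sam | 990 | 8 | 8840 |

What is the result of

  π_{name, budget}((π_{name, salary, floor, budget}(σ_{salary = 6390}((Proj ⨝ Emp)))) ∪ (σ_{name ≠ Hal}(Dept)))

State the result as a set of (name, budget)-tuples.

{(Jo, 5060), (Jo, 5580), (Lee, 3200), (Pat, 3060), (Sam, 8840)}

Joining Proj and Emp on floor, name yields {(6, Jo, 5060, ops, 9370), (6, Jo, 5060, p2, 6390), (6, Jo, 5580, ops, 9370), (6, Jo, 5580, p2, 6390)}.
Filtering on salary = 6390 leaves {(6, Jo, 5060, p2, 6390), (6, Jo, 5580, p2, 6390)}.
Projecting to name, salary, floor, budget: {(Jo, 6390, 6, 5060), (Jo, 6390, 6, 5580)}
Filtering on name ≠ Hal leaves {(Lee, 4530, 8, 3200), (Pat, 2180, 4, 3060), (Sam, 990, 8, 8840)}.
Set union of the two operands is {(Jo, 6390, 6, 5060), (Jo, 6390, 6, 5580), (Lee, 4530, 8, 3200), (Pat, 2180, 4, 3060), (Sam, 990, 8, 8840)}.
Projecting to name, budget: {(Jo, 5060), (Jo, 5580), (Lee, 3200), (Pat, 3060), (Sam, 8840)}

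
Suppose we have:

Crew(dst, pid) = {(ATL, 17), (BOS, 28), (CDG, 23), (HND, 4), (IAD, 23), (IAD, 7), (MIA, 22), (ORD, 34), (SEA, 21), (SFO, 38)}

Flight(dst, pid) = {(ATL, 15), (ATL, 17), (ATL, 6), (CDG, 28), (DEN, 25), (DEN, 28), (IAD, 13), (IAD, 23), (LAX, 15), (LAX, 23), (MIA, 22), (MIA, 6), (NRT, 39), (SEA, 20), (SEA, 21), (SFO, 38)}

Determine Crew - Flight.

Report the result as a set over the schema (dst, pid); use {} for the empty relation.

{(BOS, 28), (CDG, 23), (HND, 4), (IAD, 7), (ORD, 34)}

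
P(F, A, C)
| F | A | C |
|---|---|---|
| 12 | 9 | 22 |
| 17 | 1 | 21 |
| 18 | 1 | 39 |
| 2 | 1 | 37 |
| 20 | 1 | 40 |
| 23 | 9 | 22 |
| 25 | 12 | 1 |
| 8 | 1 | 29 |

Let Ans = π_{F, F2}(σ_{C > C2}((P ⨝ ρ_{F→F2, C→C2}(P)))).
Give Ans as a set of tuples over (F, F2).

ρ[F→F2, C→C2]: schema becomes (F2, A, C2); tuples unchanged.
Joining P and ρ_{F→F2, C→C2}(P) on A yields {(12, 9, 22, 12, 22), (12, 9, 22, 23, 22), (17, 1, 21, 17, 21), (17, 1, 21, 18, 39), (17, 1, 21, 2, 37), (17, 1, 21, 20, 40), (17, 1, 21, 8, 29), (18, 1, 39, 17, 21), (18, 1, 39, 18, 39), (18, 1, 39, 2, 37), (18, 1, 39, 20, 40), (18, 1, 39, 8, 29), (2, 1, 37, 17, 21), (2, 1, 37, 18, 39), (2, 1, 37, 2, 37), (2, 1, 37, 20, 40), (2, 1, 37, 8, 29), (20, 1, 40, 17, 21), (20, 1, 40, 18, 39), (20, 1, 40, 2, 37), (20, 1, 40, 20, 40), (20, 1, 40, 8, 29), (23, 9, 22, 12, 22), (23, 9, 22, 23, 22), (25, 12, 1, 25, 1), (8, 1, 29, 17, 21), (8, 1, 29, 18, 39), (8, 1, 29, 2, 37), (8, 1, 29, 20, 40), (8, 1, 29, 8, 29)}.
Apply σ_{C > C2}; surviving tuples: {(18, 1, 39, 17, 21), (18, 1, 39, 2, 37), (18, 1, 39, 8, 29), (2, 1, 37, 17, 21), (2, 1, 37, 8, 29), (20, 1, 40, 17, 21), (20, 1, 40, 18, 39), (20, 1, 40, 2, 37), (20, 1, 40, 8, 29), (8, 1, 29, 17, 21)}
Projecting to F, F2: {(18, 17), (18, 2), (18, 8), (2, 17), (2, 8), (20, 17), (20, 18), (20, 2), (20, 8), (8, 17)}

{(18, 17), (18, 2), (18, 8), (2, 17), (2, 8), (20, 17), (20, 18), (20, 2), (20, 8), (8, 17)}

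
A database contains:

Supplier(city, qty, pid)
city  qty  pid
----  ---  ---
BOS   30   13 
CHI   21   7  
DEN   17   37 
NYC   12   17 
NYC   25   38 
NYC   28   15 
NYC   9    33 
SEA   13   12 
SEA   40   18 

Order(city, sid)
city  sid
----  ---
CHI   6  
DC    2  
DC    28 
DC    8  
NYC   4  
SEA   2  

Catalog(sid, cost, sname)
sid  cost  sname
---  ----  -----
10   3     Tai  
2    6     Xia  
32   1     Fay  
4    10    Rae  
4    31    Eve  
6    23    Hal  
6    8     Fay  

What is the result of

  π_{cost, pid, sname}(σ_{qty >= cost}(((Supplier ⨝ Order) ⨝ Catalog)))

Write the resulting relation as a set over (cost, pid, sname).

{(10, 15, Rae), (10, 17, Rae), (10, 38, Rae), (6, 12, Xia), (6, 18, Xia), (8, 7, Fay)}

Natural join on city: {(CHI, 21, 7, 6), (NYC, 12, 17, 4), (NYC, 25, 38, 4), (NYC, 28, 15, 4), (NYC, 9, 33, 4), (SEA, 13, 12, 2), (SEA, 40, 18, 2)}
Natural join on sid: {(CHI, 21, 7, 6, 23, Hal), (CHI, 21, 7, 6, 8, Fay), (NYC, 12, 17, 4, 10, Rae), (NYC, 12, 17, 4, 31, Eve), (NYC, 25, 38, 4, 10, Rae), (NYC, 25, 38, 4, 31, Eve), (NYC, 28, 15, 4, 10, Rae), (NYC, 28, 15, 4, 31, Eve), (NYC, 9, 33, 4, 10, Rae), (NYC, 9, 33, 4, 31, Eve), (SEA, 13, 12, 2, 6, Xia), (SEA, 40, 18, 2, 6, Xia)}
Selection qty >= cost: {(CHI, 21, 7, 6, 8, Fay), (NYC, 12, 17, 4, 10, Rae), (NYC, 25, 38, 4, 10, Rae), (NYC, 28, 15, 4, 10, Rae), (SEA, 13, 12, 2, 6, Xia), (SEA, 40, 18, 2, 6, Xia)}
Projecting to cost, pid, sname: {(10, 15, Rae), (10, 17, Rae), (10, 38, Rae), (6, 12, Xia), (6, 18, Xia), (8, 7, Fay)}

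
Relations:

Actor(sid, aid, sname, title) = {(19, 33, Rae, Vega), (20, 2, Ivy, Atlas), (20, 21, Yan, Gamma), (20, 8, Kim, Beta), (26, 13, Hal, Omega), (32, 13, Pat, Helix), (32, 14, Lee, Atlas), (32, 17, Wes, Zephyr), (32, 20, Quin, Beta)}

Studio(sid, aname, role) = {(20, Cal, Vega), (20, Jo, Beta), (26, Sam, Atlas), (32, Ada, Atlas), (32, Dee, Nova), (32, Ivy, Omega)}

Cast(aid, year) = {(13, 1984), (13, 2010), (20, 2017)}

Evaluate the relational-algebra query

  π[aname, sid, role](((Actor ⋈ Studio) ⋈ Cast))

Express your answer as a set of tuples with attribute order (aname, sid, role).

{(Ada, 32, Atlas), (Dee, 32, Nova), (Ivy, 32, Omega), (Sam, 26, Atlas)}

Natural join on sid: {(20, 2, Ivy, Atlas, Cal, Vega), (20, 2, Ivy, Atlas, Jo, Beta), (20, 21, Yan, Gamma, Cal, Vega), (20, 21, Yan, Gamma, Jo, Beta), (20, 8, Kim, Beta, Cal, Vega), (20, 8, Kim, Beta, Jo, Beta), (26, 13, Hal, Omega, Sam, Atlas), (32, 13, Pat, Helix, Ada, Atlas), (32, 13, Pat, Helix, Dee, Nova), (32, 13, Pat, Helix, Ivy, Omega), (32, 14, Lee, Atlas, Ada, Atlas), (32, 14, Lee, Atlas, Dee, Nova), (32, 14, Lee, Atlas, Ivy, Omega), (32, 17, Wes, Zephyr, Ada, Atlas), (32, 17, Wes, Zephyr, Dee, Nova), (32, 17, Wes, Zephyr, Ivy, Omega), (32, 20, Quin, Beta, Ada, Atlas), (32, 20, Quin, Beta, Dee, Nova), (32, 20, Quin, Beta, Ivy, Omega)}
Natural join on aid: {(26, 13, Hal, Omega, Sam, Atlas, 1984), (26, 13, Hal, Omega, Sam, Atlas, 2010), (32, 13, Pat, Helix, Ada, Atlas, 1984), (32, 13, Pat, Helix, Ada, Atlas, 2010), (32, 13, Pat, Helix, Dee, Nova, 1984), (32, 13, Pat, Helix, Dee, Nova, 2010), (32, 13, Pat, Helix, Ivy, Omega, 1984), (32, 13, Pat, Helix, Ivy, Omega, 2010), (32, 20, Quin, Beta, Ada, Atlas, 2017), (32, 20, Quin, Beta, Dee, Nova, 2017), (32, 20, Quin, Beta, Ivy, Omega, 2017)}
π_{aname, sid, role} gives {(Ada, 32, Atlas), (Dee, 32, Nova), (Ivy, 32, Omega), (Sam, 26, Atlas)} (7 duplicate(s) eliminated).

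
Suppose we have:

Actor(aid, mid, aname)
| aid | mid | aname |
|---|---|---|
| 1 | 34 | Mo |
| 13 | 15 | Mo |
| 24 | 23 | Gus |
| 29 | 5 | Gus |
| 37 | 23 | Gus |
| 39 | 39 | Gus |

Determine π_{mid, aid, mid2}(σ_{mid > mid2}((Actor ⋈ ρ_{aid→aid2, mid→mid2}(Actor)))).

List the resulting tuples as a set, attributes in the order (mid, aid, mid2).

{(23, 24, 5), (23, 37, 5), (34, 1, 15), (39, 39, 23), (39, 39, 5)}

ρ[aid→aid2, mid→mid2]: schema becomes (aid2, mid2, aname); tuples unchanged.
Joining Actor and ρ_{aid→aid2, mid→mid2}(Actor) on aname yields {(1, 34, Mo, 1, 34), (1, 34, Mo, 13, 15), (13, 15, Mo, 1, 34), (13, 15, Mo, 13, 15), (24, 23, Gus, 24, 23), (24, 23, Gus, 29, 5), (24, 23, Gus, 37, 23), (24, 23, Gus, 39, 39), (29, 5, Gus, 24, 23), (29, 5, Gus, 29, 5), (29, 5, Gus, 37, 23), (29, 5, Gus, 39, 39), (37, 23, Gus, 24, 23), (37, 23, Gus, 29, 5), (37, 23, Gus, 37, 23), (37, 23, Gus, 39, 39), (39, 39, Gus, 24, 23), (39, 39, Gus, 29, 5), (39, 39, Gus, 37, 23), (39, 39, Gus, 39, 39)}.
Selection mid > mid2: {(1, 34, Mo, 13, 15), (24, 23, Gus, 29, 5), (37, 23, Gus, 29, 5), (39, 39, Gus, 24, 23), (39, 39, Gus, 29, 5), (39, 39, Gus, 37, 23)}
Keep only column(s) mid, aid, mid2 (1 duplicate(s) eliminated): {(23, 24, 5), (23, 37, 5), (34, 1, 15), (39, 39, 23), (39, 39, 5)}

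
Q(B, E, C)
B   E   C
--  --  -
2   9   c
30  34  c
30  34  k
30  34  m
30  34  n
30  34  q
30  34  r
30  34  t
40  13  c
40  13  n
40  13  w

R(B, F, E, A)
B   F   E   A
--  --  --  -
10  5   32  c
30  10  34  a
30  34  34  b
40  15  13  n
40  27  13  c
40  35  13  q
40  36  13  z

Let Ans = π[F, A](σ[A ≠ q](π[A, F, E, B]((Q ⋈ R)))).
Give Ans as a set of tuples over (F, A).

{(10, a), (15, n), (27, c), (34, b), (36, z)}

Joining Q and R on B, E yields {(30, 34, c, 10, a), (30, 34, c, 34, b), (30, 34, k, 10, a), (30, 34, k, 34, b), (30, 34, m, 10, a), (30, 34, m, 34, b), (30, 34, n, 10, a), (30, 34, n, 34, b), (30, 34, q, 10, a), (30, 34, q, 34, b), (30, 34, r, 10, a), (30, 34, r, 34, b), (30, 34, t, 10, a), (30, 34, t, 34, b), (40, 13, c, 15, n), (40, 13, c, 27, c), (40, 13, c, 35, q), (40, 13, c, 36, z), (40, 13, n, 15, n), (40, 13, n, 27, c), (40, 13, n, 35, q), (40, 13, n, 36, z), (40, 13, w, 15, n), (40, 13, w, 27, c), (40, 13, w, 35, q), (40, 13, w, 36, z)}.
Keep only column(s) A, F, E, B (20 duplicate(s) eliminated): {(a, 10, 34, 30), (b, 34, 34, 30), (c, 27, 13, 40), (n, 15, 13, 40), (q, 35, 13, 40), (z, 36, 13, 40)}
σ[A ≠ q]: keep tuples satisfying A ≠ q → {(a, 10, 34, 30), (b, 34, 34, 30), (c, 27, 13, 40), (n, 15, 13, 40), (z, 36, 13, 40)}
Keep only column(s) F, A: {(10, a), (15, n), (27, c), (34, b), (36, z)}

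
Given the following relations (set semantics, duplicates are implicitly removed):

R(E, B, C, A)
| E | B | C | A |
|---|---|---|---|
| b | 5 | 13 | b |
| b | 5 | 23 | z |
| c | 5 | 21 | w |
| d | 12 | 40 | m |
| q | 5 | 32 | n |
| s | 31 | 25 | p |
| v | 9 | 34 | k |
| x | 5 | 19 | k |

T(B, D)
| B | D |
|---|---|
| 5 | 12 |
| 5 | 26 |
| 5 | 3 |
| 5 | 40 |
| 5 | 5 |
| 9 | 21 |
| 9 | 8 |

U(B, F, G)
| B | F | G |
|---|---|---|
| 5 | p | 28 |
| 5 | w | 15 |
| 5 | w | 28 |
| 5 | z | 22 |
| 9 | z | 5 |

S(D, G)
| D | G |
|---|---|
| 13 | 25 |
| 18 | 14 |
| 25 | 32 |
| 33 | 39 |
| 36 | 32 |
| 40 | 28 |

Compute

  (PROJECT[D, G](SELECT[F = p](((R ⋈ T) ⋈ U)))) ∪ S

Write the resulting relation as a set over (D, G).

{(12, 28), (13, 25), (18, 14), (25, 32), (26, 28), (3, 28), (33, 39), (36, 32), (40, 28), (5, 28)}

Joining R and T on B yields {(b, 5, 13, b, 12), (b, 5, 13, b, 26), (b, 5, 13, b, 3), (b, 5, 13, b, 40), (b, 5, 13, b, 5), (b, 5, 23, z, 12), (b, 5, 23, z, 26), (b, 5, 23, z, 3), (b, 5, 23, z, 40), (b, 5, 23, z, 5), (c, 5, 21, w, 12), (c, 5, 21, w, 26), (c, 5, 21, w, 3), (c, 5, 21, w, 40), (c, 5, 21, w, 5), (q, 5, 32, n, 12), (q, 5, 32, n, 26), (q, 5, 32, n, 3), (q, 5, 32, n, 40), (q, 5, 32, n, 5), (v, 9, 34, k, 21), (v, 9, 34, k, 8), (x, 5, 19, k, 12), (x, 5, 19, k, 26), (x, 5, 19, k, 3), (x, 5, 19, k, 40), (x, 5, 19, k, 5)}.
Joining (R ⋈ T) and U on B yields {(b, 5, 13, b, 12, p, 28), (b, 5, 13, b, 12, w, 15), (b, 5, 13, b, 12, w, 28), (b, 5, 13, b, 12, z, 22), (b, 5, 13, b, 26, p, 28), (b, 5, 13, b, 26, w, 15), (b, 5, 13, b, 26, w, 28), (b, 5, 13, b, 26, z, 22), (b, 5, 13, b, 3, p, 28), (b, 5, 13, b, 3, w, 15), (b, 5, 13, b, 3, w, 28), (b, 5, 13, b, 3, z, 22), (b, 5, 13, b, 40, p, 28), (b, 5, 13, b, 40, w, 15), (b, 5, 13, b, 40, w, 28), (b, 5, 13, b, 40, z, 22), (b, 5, 13, b, 5, p, 28), (b, 5, 13, b, 5, w, 15), (b, 5, 13, b, 5, w, 28), (b, 5, 13, b, 5, z, 22), (b, 5, 23, z, 12, p, 28), (b, 5, 23, z, 12, w, 15), (b, 5, 23, z, 12, w, 28), (b, 5, 23, z, 12, z, 22), (b, 5, 23, z, 26, p, 28), (b, 5, 23, z, 26, w, 15), (b, 5, 23, z, 26, w, 28), (b, 5, 23, z, 26, z, 22), (b, 5, 23, z, 3, p, 28), (b, 5, 23, z, 3, w, 15), (b, 5, 23, z, 3, w, 28), (b, 5, 23, z, 3, z, 22), (b, 5, 23, z, 40, p, 28), (b, 5, 23, z, 40, w, 15), (b, 5, 23, z, 40, w, 28), (b, 5, 23, z, 40, z, 22), (b, 5, 23, z, 5, p, 28), (b, 5, 23, z, 5, w, 15), (b, 5, 23, z, 5, w, 28), (b, 5, 23, z, 5, z, 22), (c, 5, 21, w, 12, p, 28), (c, 5, 21, w, 12, w, 15), (c, 5, 21, w, 12, w, 28), (c, 5, 21, w, 12, z, 22), (c, 5, 21, w, 26, p, 28), (c, 5, 21, w, 26, w, 15), (c, 5, 21, w, 26, w, 28), (c, 5, 21, w, 26, z, 22), (c, 5, 21, w, 3, p, 28), (c, 5, 21, w, 3, w, 15), (c, 5, 21, w, 3, w, 28), (c, 5, 21, w, 3, z, 22), (c, 5, 21, w, 40, p, 28), (c, 5, 21, w, 40, w, 15), (c, 5, 21, w, 40, w, 28), (c, 5, 21, w, 40, z, 22), (c, 5, 21, w, 5, p, 28), (c, 5, 21, w, 5, w, 15), (c, 5, 21, w, 5, w, 28), (c, 5, 21, w, 5, z, 22), (q, 5, 32, n, 12, p, 28), (q, 5, 32, n, 12, w, 15), (q, 5, 32, n, 12, w, 28), (q, 5, 32, n, 12, z, 22), (q, 5, 32, n, 26, p, 28), (q, 5, 32, n, 26, w, 15), (q, 5, 32, n, 26, w, 28), (q, 5, 32, n, 26, z, 22), (q, 5, 32, n, 3, p, 28), (q, 5, 32, n, 3, w, 15), (q, 5, 32, n, 3, w, 28), (q, 5, 32, n, 3, z, 22), (q, 5, 32, n, 40, p, 28), (q, 5, 32, n, 40, w, 15), (q, 5, 32, n, 40, w, 28), (q, 5, 32, n, 40, z, 22), (q, 5, 32, n, 5, p, 28), (q, 5, 32, n, 5, w, 15), (q, 5, 32, n, 5, w, 28), (q, 5, 32, n, 5, z, 22), (v, 9, 34, k, 21, z, 5), (v, 9, 34, k, 8, z, 5), (x, 5, 19, k, 12, p, 28), (x, 5, 19, k, 12, w, 15), (x, 5, 19, k, 12, w, 28), (x, 5, 19, k, 12, z, 22), (x, 5, 19, k, 26, p, 28), (x, 5, 19, k, 26, w, 15), (x, 5, 19, k, 26, w, 28), (x, 5, 19, k, 26, z, 22), (x, 5, 19, k, 3, p, 28), (x, 5, 19, k, 3, w, 15), (x, 5, 19, k, 3, w, 28), (x, 5, 19, k, 3, z, 22), (x, 5, 19, k, 40, p, 28), (x, 5, 19, k, 40, w, 15), (x, 5, 19, k, 40, w, 28), (x, 5, 19, k, 40, z, 22), (x, 5, 19, k, 5, p, 28), (x, 5, 19, k, 5, w, 15), (x, 5, 19, k, 5, w, 28), (x, 5, 19, k, 5, z, 22)}.
Selection F = p: {(b, 5, 13, b, 12, p, 28), (b, 5, 13, b, 26, p, 28), (b, 5, 13, b, 3, p, 28), (b, 5, 13, b, 40, p, 28), (b, 5, 13, b, 5, p, 28), (b, 5, 23, z, 12, p, 28), (b, 5, 23, z, 26, p, 28), (b, 5, 23, z, 3, p, 28), (b, 5, 23, z, 40, p, 28), (b, 5, 23, z, 5, p, 28), (c, 5, 21, w, 12, p, 28), (c, 5, 21, w, 26, p, 28), (c, 5, 21, w, 3, p, 28), (c, 5, 21, w, 40, p, 28), (c, 5, 21, w, 5, p, 28), (q, 5, 32, n, 12, p, 28), (q, 5, 32, n, 26, p, 28), (q, 5, 32, n, 3, p, 28), (q, 5, 32, n, 40, p, 28), (q, 5, 32, n, 5, p, 28), (x, 5, 19, k, 12, p, 28), (x, 5, 19, k, 26, p, 28), (x, 5, 19, k, 3, p, 28), (x, 5, 19, k, 40, p, 28), (x, 5, 19, k, 5, p, 28)}
Keep only column(s) D, G (20 duplicate(s) eliminated): {(12, 28), (26, 28), (3, 28), (40, 28), (5, 28)}
Union: {(12, 28), (26, 28), (3, 28), (40, 28), (5, 28)} with {(13, 25), (18, 14), (25, 32), (33, 39), (36, 32), (40, 28)} → {(12, 28), (13, 25), (18, 14), (25, 32), (26, 28), (3, 28), (33, 39), (36, 32), (40, 28), (5, 28)}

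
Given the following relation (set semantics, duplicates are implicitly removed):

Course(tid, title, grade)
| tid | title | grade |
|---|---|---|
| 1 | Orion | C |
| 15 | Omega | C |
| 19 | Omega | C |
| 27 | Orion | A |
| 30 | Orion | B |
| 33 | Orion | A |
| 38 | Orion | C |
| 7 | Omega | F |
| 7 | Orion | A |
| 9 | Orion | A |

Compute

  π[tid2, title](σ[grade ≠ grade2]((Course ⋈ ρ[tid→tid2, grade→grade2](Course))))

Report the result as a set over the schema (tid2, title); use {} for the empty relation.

{(1, Orion), (15, Omega), (19, Omega), (27, Orion), (30, Orion), (33, Orion), (38, Orion), (7, Omega), (7, Orion), (9, Orion)}

ρ[tid→tid2, grade→grade2]: schema becomes (tid2, title, grade2); tuples unchanged.
Natural join on title: {(1, Orion, C, 1, C), (1, Orion, C, 27, A), (1, Orion, C, 30, B), (1, Orion, C, 33, A), (1, Orion, C, 38, C), (1, Orion, C, 7, A), (1, Orion, C, 9, A), (15, Omega, C, 15, C), (15, Omega, C, 19, C), (15, Omega, C, 7, F), (19, Omega, C, 15, C), (19, Omega, C, 19, C), (19, Omega, C, 7, F), (27, Orion, A, 1, C), (27, Orion, A, 27, A), (27, Orion, A, 30, B), (27, Orion, A, 33, A), (27, Orion, A, 38, C), (27, Orion, A, 7, A), (27, Orion, A, 9, A), (30, Orion, B, 1, C), (30, Orion, B, 27, A), (30, Orion, B, 30, B), (30, Orion, B, 33, A), (30, Orion, B, 38, C), (30, Orion, B, 7, A), (30, Orion, B, 9, A), (33, Orion, A, 1, C), (33, Orion, A, 27, A), (33, Orion, A, 30, B), (33, Orion, A, 33, A), (33, Orion, A, 38, C), (33, Orion, A, 7, A), (33, Orion, A, 9, A), (38, Orion, C, 1, C), (38, Orion, C, 27, A), (38, Orion, C, 30, B), (38, Orion, C, 33, A), (38, Orion, C, 38, C), (38, Orion, C, 7, A), (38, Orion, C, 9, A), (7, Omega, F, 15, C), (7, Omega, F, 19, C), (7, Omega, F, 7, F), (7, Orion, A, 1, C), (7, Orion, A, 27, A), (7, Orion, A, 30, B), (7, Orion, A, 33, A), (7, Orion, A, 38, C), (7, Orion, A, 7, A), (7, Orion, A, 9, A), (9, Orion, A, 1, C), (9, Orion, A, 27, A), (9, Orion, A, 30, B), (9, Orion, A, 33, A), (9, Orion, A, 38, C), (9, Orion, A, 7, A), (9, Orion, A, 9, A)}
σ[grade ≠ grade2]: keep tuples satisfying grade ≠ grade2 → {(1, Orion, C, 27, A), (1, Orion, C, 30, B), (1, Orion, C, 33, A), (1, Orion, C, 7, A), (1, Orion, C, 9, A), (15, Omega, C, 7, F), (19, Omega, C, 7, F), (27, Orion, A, 1, C), (27, Orion, A, 30, B), (27, Orion, A, 38, C), (30, Orion, B, 1, C), (30, Orion, B, 27, A), (30, Orion, B, 33, A), (30, Orion, B, 38, C), (30, Orion, B, 7, A), (30, Orion, B, 9, A), (33, Orion, A, 1, C), (33, Orion, A, 30, B), (33, Orion, A, 38, C), (38, Orion, C, 27, A), (38, Orion, C, 30, B), (38, Orion, C, 33, A), (38, Orion, C, 7, A), (38, Orion, C, 9, A), (7, Omega, F, 15, C), (7, Omega, F, 19, C), (7, Orion, A, 1, C), (7, Orion, A, 30, B), (7, Orion, A, 38, C), (9, Orion, A, 1, C), (9, Orion, A, 30, B), (9, Orion, A, 38, C)}
π[tid2, title]: project onto (tid2, title) (22 duplicate(s) eliminated) → {(1, Orion), (15, Omega), (19, Omega), (27, Orion), (30, Orion), (33, Orion), (38, Orion), (7, Omega), (7, Orion), (9, Orion)}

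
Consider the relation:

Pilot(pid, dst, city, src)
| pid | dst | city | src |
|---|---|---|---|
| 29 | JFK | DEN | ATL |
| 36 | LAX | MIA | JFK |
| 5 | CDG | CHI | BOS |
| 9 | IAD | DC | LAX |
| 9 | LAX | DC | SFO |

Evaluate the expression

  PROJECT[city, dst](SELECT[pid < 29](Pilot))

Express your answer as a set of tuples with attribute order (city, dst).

{(CHI, CDG), (DC, IAD), (DC, LAX)}

Selection pid < 29: {(5, CDG, CHI, BOS), (9, IAD, DC, LAX), (9, LAX, DC, SFO)}
Keep only column(s) city, dst: {(CHI, CDG), (DC, IAD), (DC, LAX)}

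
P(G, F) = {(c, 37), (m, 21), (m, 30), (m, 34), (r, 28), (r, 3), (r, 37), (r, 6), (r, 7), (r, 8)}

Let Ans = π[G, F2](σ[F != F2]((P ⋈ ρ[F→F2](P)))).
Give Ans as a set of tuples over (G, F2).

{(m, 21), (m, 30), (m, 34), (r, 28), (r, 3), (r, 37), (r, 6), (r, 7), (r, 8)}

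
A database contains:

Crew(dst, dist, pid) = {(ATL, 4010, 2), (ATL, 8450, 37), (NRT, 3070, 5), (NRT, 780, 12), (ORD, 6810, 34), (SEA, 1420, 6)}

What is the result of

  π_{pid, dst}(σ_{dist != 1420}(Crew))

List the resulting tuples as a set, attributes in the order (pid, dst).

{(12, NRT), (2, ATL), (34, ORD), (37, ATL), (5, NRT)}

σ[dist != 1420]: keep tuples satisfying dist != 1420 → {(ATL, 4010, 2), (ATL, 8450, 37), (NRT, 3070, 5), (NRT, 780, 12), (ORD, 6810, 34)}
Projecting to pid, dst: {(12, NRT), (2, ATL), (34, ORD), (37, ATL), (5, NRT)}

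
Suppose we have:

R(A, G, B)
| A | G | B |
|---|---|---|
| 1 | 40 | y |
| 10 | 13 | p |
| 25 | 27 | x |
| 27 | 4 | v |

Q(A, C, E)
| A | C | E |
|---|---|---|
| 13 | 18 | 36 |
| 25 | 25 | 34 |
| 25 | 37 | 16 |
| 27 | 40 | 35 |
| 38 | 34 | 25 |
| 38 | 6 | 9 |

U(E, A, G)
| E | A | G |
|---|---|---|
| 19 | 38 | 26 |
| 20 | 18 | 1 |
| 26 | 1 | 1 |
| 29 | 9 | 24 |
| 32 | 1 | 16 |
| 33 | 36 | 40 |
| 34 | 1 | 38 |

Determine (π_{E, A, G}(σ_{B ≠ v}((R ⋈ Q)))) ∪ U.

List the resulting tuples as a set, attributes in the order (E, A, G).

Joining R and Q on A yields {(25, 27, x, 25, 34), (25, 27, x, 37, 16), (27, 4, v, 40, 35)}.
Filtering on B ≠ v leaves {(25, 27, x, 25, 34), (25, 27, x, 37, 16)}.
π[E, A, G]: project onto (E, A, G) → {(16, 25, 27), (34, 25, 27)}
Set union of the two operands is {(16, 25, 27), (19, 38, 26), (20, 18, 1), (26, 1, 1), (29, 9, 24), (32, 1, 16), (33, 36, 40), (34, 1, 38), (34, 25, 27)}.

{(16, 25, 27), (19, 38, 26), (20, 18, 1), (26, 1, 1), (29, 9, 24), (32, 1, 16), (33, 36, 40), (34, 1, 38), (34, 25, 27)}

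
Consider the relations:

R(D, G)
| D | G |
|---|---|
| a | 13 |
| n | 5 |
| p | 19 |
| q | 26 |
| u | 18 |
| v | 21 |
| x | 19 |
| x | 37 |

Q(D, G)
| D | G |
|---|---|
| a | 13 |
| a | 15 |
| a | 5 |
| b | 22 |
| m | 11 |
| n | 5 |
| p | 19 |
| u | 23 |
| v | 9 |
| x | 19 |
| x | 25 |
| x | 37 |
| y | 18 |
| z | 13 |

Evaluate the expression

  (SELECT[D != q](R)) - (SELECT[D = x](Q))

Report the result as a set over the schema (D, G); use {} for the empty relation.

{(a, 13), (n, 5), (p, 19), (u, 18), (v, 21)}

Selection D != q: {(a, 13), (n, 5), (p, 19), (u, 18), (v, 21), (x, 19), (x, 37)}
Selection D = x: {(x, 19), (x, 25), (x, 37)}
Difference: {(a, 13), (n, 5), (p, 19), (u, 18), (v, 21), (x, 19), (x, 37)} with {(x, 19), (x, 25), (x, 37)} → {(a, 13), (n, 5), (p, 19), (u, 18), (v, 21)}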